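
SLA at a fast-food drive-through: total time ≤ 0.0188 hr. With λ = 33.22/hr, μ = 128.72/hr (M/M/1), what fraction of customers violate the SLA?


W ~ Exponential(μ−λ) for M/M/1.
μ − λ = 128.72 − 33.22 = 95.5000
P(W > t) = e^{−(μ−λ)t} = e^{−1.7954} = 0.166061

Final: 0.166061


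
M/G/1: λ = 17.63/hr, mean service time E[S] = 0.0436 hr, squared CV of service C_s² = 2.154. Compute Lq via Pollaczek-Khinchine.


ρ = λ·E[S] = 17.63·0.0436 = 0.7687
Lq = ρ²(1+C_s²)/(2(1−ρ)) = 0.5909·(1+2.154)/(2·0.2313)
= 0.5909·3.1540/0.4627 = 4.02785

Final: 4.02785


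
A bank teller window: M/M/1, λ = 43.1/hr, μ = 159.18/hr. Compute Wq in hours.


ρ = 43.1/159.18 = 0.2708
Wq = ρ/(μ−λ) = 0.2708/(159.18 − 43.1) = 0.2708/116.08 = 0.002333 hr

Final: 0.002333 hr


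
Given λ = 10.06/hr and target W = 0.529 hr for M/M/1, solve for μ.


W = 1/(μ−λ) ⇒ μ − λ = 1/W = 1/0.529 = 1.8904
μ = λ + 1/W = 10.06 + 1.8904 = 11.9504 per hr

Final: 11.9504 /hr


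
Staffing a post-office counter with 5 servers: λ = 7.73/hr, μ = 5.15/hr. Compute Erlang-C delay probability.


a = λ/μ = 1.5010; ρ = a/5 = 0.3002
P₀ = 0.222557 (from M/M/c formula)
C(c,a) = [a^c/(c!(1−ρ))]·P₀ = [7.61836/(120·0.6998)]·0.222557
= 0.09072·0.222557 = 0.020190

Final: 0.020190


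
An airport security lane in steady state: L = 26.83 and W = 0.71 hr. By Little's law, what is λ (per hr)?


λ = L/W = 26.83/0.71 = 37.7887 /hr

Final: 37.7887 /hr


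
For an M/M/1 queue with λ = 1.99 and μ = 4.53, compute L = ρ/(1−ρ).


ρ = λ/μ = 1.99/4.53 = 0.4393
L = ρ/(1−ρ) = 0.4393/(1 − 0.4393) = 0.4393/0.5607 = 0.7835

Final: 0.7835


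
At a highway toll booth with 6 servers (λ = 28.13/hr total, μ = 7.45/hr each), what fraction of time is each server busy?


ρ = λ/(cμ) = 28.13/(6·7.45) = 28.13/44.70 = 0.6293

Final: 0.6293


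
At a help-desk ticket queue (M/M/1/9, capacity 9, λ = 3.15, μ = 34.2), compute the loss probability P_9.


ρ = λ/μ = 3.15/34.2 = 0.09211
P_K = (1−ρ)ρ^K/(1−ρ^(K+1)) = (0.9079·4.770e-10)/(1 − 4.394e-11)
= 4.331e-10/1.000000 = 4.331e-10

Final: 4.331e-10


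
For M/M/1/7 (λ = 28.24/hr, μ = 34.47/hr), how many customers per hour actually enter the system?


ρ = 0.8193; P_K = (1−ρ)ρ^7/(1−ρ^8) = 0.056173
λ_eff = λ(1 − P_K) = 28.24·(1 − 0.056173) = 28.24·0.943827 = 26.6537 /hr

Final: 26.6537 /hr


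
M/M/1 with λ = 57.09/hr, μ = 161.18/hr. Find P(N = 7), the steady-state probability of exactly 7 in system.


ρ = 57.09/161.18 = 0.3542
P_n = (1−ρ)·ρ^n = (1 − 0.3542)·0.3542^7 = 0.6458·0.0006994 = 0.0004517

Final: 0.0004517


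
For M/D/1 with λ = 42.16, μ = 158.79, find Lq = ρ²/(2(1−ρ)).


ρ = 42.16/158.79 = 0.2655
M/D/1: Lq = ρ²/(2(1−ρ)) = 0.07049/(2·0.7345) = 0.04799

Final: 0.04799


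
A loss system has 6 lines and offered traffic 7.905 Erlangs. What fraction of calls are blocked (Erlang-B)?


B(c,a) = (a^c/c!) / Σ_{k=0}^{c} a^k/k!
a^6/6! = 338.905603
Σ terms (k=0..6): 1.00000 + 7.90500 + 31.24451 + 82.32929 + 162.70326 + 257.23385 + 338.90560 = 881.321521
B = 338.905603/881.321521 = 0.384543

Final: 0.384543


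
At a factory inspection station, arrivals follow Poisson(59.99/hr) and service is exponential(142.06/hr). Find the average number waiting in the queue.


ρ = 59.99/142.06 = 0.4223
Lq = ρ²/(1−ρ) = 0.1783/0.5777 = 0.3087

Final: 0.3087


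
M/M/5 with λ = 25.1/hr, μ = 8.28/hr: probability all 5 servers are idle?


a = λ/μ = 25.1/8.28 = 3.0314; ρ = a/c = 0.6063
Σ_{k=0}^{4} a^k/k! (terms k=0..4) = 1.00000 + 3.03140 + 4.59470 + 4.64279 + 3.51854 = 16.78742
Tail: a^5/(5!(1−ρ)) = 255.98642/(120·0.3937) = 5.41812
P₀ = 1/(16.78742 + 5.41812) = 1/22.20554 = 0.045034

Final: 0.045034


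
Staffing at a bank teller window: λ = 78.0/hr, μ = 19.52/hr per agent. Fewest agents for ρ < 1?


Stability requires cμ > λ ⇔ c > λ/μ.
λ/μ = 78.0/19.52 = 3.9959
Minimum integer c = ⌊3.9959⌋ + 1 = 4
Check: 4·19.52 = 78.08 > 78.0, while 3·19.52 = 58.56 ≤ 78.0

Final: 4 servers


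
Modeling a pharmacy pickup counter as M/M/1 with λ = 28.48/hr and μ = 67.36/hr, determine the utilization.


ρ = λ/μ = 28.48/67.36 = 0.4228

Final: 0.4228


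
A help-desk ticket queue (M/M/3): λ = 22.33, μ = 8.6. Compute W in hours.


a = 2.5965; ρ = 0.8655; P₀ = 0.034892
Lq = P₀·a^c·ρ/(c!(1−ρ)²) = 4.87072
Wq = Lq/λ = 4.87072/22.33 = 0.21812 hr
W = Wq + 1/μ = 0.21812 + 0.11628 = 0.33440 hr

Final: 0.33440 hr


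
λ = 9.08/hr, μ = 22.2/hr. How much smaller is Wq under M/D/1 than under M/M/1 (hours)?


ρ = 9.08/22.2 = 0.4090
Wq(M/M/1) = ρ/(μ−λ) = 0.4090/13.12 = 0.03117 hr
Wq(M/D/1) = ρ/(2(μ−λ)) = 0.01559 hr
Savings = 0.03117 − 0.01559 = 0.01559 hr

Final: 0.01559 hr


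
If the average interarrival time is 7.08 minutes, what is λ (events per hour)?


λ = 1/(interarrival time) in consistent units.
1 hour = 60 min, so λ = 60/7.08 = 8.4746 per hour

Final: 8.4746 /hr


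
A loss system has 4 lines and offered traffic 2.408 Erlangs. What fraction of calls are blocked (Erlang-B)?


B(c,a) = (a^c/c!) / Σ_{k=0}^{c} a^k/k!
a^4/4! = 1.400924
Σ terms (k=0..4): 1.00000 + 2.40800 + 2.89923 + 2.32712 + 1.40092 = 10.035273
B = 1.400924/10.035273 = 0.139600

Final: 0.139600


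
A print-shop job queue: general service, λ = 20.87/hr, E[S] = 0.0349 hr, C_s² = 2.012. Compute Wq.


ρ = λ·E[S] = 20.87·0.0349 = 0.7284
E[S²] = E[S]²(1+C_s²) = 0.0349²·(1+2.012) = 0.003669
Wq = λ·E[S²]/(2(1−ρ)) = 20.87·0.003669/(2·0.2716) = 0.14093 hr

Final: 0.14093 hr


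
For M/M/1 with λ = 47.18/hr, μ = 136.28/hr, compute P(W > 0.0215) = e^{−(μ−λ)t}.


W ~ Exponential(μ−λ) for M/M/1.
μ − λ = 136.28 − 47.18 = 89.1000
P(W > t) = e^{−(μ−λ)t} = e^{−1.9156} = 0.147246

Final: 0.147246


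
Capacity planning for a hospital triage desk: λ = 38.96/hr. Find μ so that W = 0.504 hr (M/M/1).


W = 1/(μ−λ) ⇒ μ − λ = 1/W = 1/0.504 = 1.9841
μ = λ + 1/W = 38.96 + 1.9841 = 40.9441 per hr

Final: 40.9441 /hr


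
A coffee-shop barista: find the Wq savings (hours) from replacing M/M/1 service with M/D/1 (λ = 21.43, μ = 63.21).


ρ = 21.43/63.21 = 0.3390
Wq(M/M/1) = ρ/(μ−λ) = 0.3390/41.78 = 0.008115 hr
Wq(M/D/1) = ρ/(2(μ−λ)) = 0.004057 hr
Savings = 0.008115 − 0.004057 = 0.004057 hr

Final: 0.004057 hr


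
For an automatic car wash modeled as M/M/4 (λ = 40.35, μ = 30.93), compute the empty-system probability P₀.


a = λ/μ = 40.35/30.93 = 1.3046; ρ = a/c = 0.3261
Σ_{k=0}^{3} a^k/k! (terms k=0..3) = 1.00000 + 1.30456 + 0.85094 + 0.37003 = 3.52553
Tail: a^4/(4!(1−ρ)) = 2.89637/(24·0.6739) = 0.17909
P₀ = 1/(3.52553 + 0.17909) = 1/3.70462 = 0.269933

Final: 0.269933


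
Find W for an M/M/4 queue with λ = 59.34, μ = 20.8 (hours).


a = 2.8529; ρ = 0.7132; P₀ = 0.046692
Lq = P₀·a^c·ρ/(c!(1−ρ)²) = 1.11764
Wq = Lq/λ = 1.11764/59.34 = 0.01883 hr
W = Wq + 1/μ = 0.01883 + 0.04808 = 0.06691 hr

Final: 0.06691 hr


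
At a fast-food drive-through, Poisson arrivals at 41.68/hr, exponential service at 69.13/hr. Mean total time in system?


W = 1/(μ−λ) = 1/(69.13 − 41.68) = 1/27.45 = 0.03643 hr

Final: 0.03643 hr


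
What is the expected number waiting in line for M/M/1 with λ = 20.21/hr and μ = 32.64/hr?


ρ = 20.21/32.64 = 0.6192
Lq = ρ²/(1−ρ) = 0.3834/0.3808 = 1.0067

Final: 1.0067


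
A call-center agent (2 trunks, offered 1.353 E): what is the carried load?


B(2,1.353) = 0.280055 (Erlang-B)
Carried load = a(1 − B) = 1.353·(1 − 0.280055) = 1.353·0.719945 = 0.9741 E

Final: 0.9741 Erlangs


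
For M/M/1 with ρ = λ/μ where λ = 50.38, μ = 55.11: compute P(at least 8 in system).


ρ = 50.38/55.11 = 0.9142
P(N ≥ n) = ρ^n = 0.9142^8 = 0.487778

Final: 0.487778


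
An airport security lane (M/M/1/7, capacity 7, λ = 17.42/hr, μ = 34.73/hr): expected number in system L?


ρ = 17.42/34.73 = 0.5016
L = ρ[1 − (K+1)ρ^K + Kρ^(K+1)] / [(1−ρ)(1−ρ^(K+1))]
Numerator: 0.5016·(1 − 8·0.007987 + 7·0.004006) = 0.483600
Denominator: (0.4984)·(0.995994) = 0.496420
L = 0.483600/0.496420 = 0.9742

Final: 0.9742


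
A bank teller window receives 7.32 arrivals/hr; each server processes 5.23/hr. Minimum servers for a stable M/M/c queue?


Stability requires cμ > λ ⇔ c > λ/μ.
λ/μ = 7.32/5.23 = 1.3996
Minimum integer c = ⌊1.3996⌋ + 1 = 2
Check: 2·5.23 = 10.46 > 7.32, while 1·5.23 = 5.23 ≤ 7.32

Final: 2 servers


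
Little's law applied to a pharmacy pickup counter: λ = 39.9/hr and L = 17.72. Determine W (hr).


W = L/λ = 17.72/39.9 = 0.4441 hr

Final: 0.4441 hr


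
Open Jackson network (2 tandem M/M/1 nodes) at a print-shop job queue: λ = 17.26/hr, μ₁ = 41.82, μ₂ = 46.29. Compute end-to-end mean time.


Each node sees arrival rate λ = 17.26/hr (tandem ⇒ throughput preserved).
W₁ = 1/(μ₁−λ) = 1/(41.82−17.26) = 0.04072 hr
W₂ = 1/(μ₂−λ) = 1/(46.29−17.26) = 0.03445 hr
W_total = W₁ + W₂ = 0.04072 + 0.03445 = 0.07516 hr

Final: 0.07516 hr


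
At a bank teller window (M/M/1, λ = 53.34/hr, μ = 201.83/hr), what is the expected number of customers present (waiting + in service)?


ρ = λ/μ = 53.34/201.83 = 0.2643
L = ρ/(1−ρ) = 0.2643/(1 − 0.2643) = 0.2643/0.7357 = 0.3592

Final: 0.3592


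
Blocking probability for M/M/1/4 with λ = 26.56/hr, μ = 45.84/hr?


ρ = λ/μ = 26.56/45.84 = 0.5794
P_K = (1−ρ)ρ^K/(1−ρ^(K+1)) = (0.4206·0.112703)/(1 − 0.065301)
= 0.047402/0.934699 = 0.050714

Final: 0.050714


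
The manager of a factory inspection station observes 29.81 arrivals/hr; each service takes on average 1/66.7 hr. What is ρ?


ρ = λ/μ = 29.81/66.7 = 0.4469

Final: 0.4469


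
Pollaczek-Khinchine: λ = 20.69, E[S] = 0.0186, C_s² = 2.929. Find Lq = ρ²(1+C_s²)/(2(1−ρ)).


ρ = λ·E[S] = 20.69·0.0186 = 0.3848
Lq = ρ²(1+C_s²)/(2(1−ρ)) = 0.1481·(1+2.929)/(2·0.6152)
= 0.1481·3.9290/1.2303 = 0.47294

Final: 0.47294


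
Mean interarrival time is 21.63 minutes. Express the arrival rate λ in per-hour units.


λ = 1/(interarrival time) in consistent units.
1 hour = 60 min, so λ = 60/21.63 = 2.7739 per hour

Final: 2.7739 /hr


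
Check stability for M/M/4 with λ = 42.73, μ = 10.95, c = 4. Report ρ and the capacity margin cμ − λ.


Total capacity cμ = 4·10.95 = 43.80/hr
ρ = λ/(cμ) = 42.73/43.80 = 0.9756
Stable ⇔ ρ < 1: YES
Spare capacity = cμ − λ = 43.80 − 42.73 = 1.07/hr

Final: ρ = 0.9756; stable; margin = 1.07/hr


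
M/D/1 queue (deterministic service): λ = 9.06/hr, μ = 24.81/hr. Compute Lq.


ρ = 9.06/24.81 = 0.3652
M/D/1: Lq = ρ²/(2(1−ρ)) = 0.1334/(2·0.6348) = 0.10503

Final: 0.10503


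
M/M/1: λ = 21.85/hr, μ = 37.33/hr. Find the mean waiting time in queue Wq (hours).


ρ = 21.85/37.33 = 0.5853
Wq = ρ/(μ−λ) = 0.5853/(37.33 − 21.85) = 0.5853/15.48 = 0.03781 hr

Final: 0.03781 hr


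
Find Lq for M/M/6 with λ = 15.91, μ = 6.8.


a = λ/μ = 2.3397; ρ = a/6 = 0.3900
P₀ = 0.095989
Lq = P₀·a^c·ρ / (c!·(1−ρ)²) = 0.095989·164.04674·0.3900/(720·0.37216)
= 0.02292

Final: 0.02292


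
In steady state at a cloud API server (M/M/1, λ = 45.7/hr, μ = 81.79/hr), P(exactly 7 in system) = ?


ρ = 45.7/81.79 = 0.5587
P_n = (1−ρ)·ρ^n = (1 − 0.5587)·0.5587^7 = 0.4413·0.017002 = 0.007502

Final: 0.007502


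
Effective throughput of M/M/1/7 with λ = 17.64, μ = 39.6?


ρ = 0.4455; P_K = (1−ρ)ρ^7/(1−ρ^8) = 0.001933
λ_eff = λ(1 − P_K) = 17.64·(1 − 0.001933) = 17.64·0.998067 = 17.6059 /hr

Final: 17.6059 /hr


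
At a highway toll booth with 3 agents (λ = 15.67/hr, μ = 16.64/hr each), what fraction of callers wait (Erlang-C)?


a = λ/μ = 0.9417; ρ = a/3 = 0.3139
P₀ = 0.386402 (from M/M/c formula)
C(c,a) = [a^c/(c!(1−ρ))]·P₀ = [0.83512/(6·0.6861)]·0.386402
= 0.20287·0.386402 = 0.078388

Final: 0.078388


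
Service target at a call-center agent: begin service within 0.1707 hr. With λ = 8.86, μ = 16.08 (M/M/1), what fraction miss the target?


ρ = 8.86/16.08 = 0.5510
P(Wq > t) = ρ·e^{−(μ−λ)t} = 0.5510·e^{−1.2325}
= 0.5510·0.291576 = 0.160657

Final: 0.160657


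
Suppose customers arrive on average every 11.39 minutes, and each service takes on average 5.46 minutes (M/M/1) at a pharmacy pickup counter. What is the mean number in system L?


λ = 60/11.39 = 5.2678 /hr
μ = 60/5.46 = 10.9890 /hr
ρ = λ/μ = 5.2678/10.9890 = 0.4794
L = ρ/(1−ρ) = 0.4794/0.5206 = 0.9207

Final: 0.9207


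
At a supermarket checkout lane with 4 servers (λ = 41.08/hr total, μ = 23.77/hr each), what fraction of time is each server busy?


ρ = λ/(cμ) = 41.08/(4·23.77) = 41.08/95.08 = 0.4321

Final: 0.4321


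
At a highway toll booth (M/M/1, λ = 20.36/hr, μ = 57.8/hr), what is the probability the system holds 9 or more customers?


ρ = 20.36/57.8 = 0.3522
P(N ≥ n) = ρ^n = 0.3522^9 = 0.00008349

Final: 0.00008349


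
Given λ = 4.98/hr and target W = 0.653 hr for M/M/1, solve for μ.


W = 1/(μ−λ) ⇒ μ − λ = 1/W = 1/0.653 = 1.5314
μ = λ + 1/W = 4.98 + 1.5314 = 6.5114 per hr

Final: 6.5114 /hr


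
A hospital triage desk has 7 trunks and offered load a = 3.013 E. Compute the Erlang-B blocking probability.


B(c,a) = (a^c/c!) / Σ_{k=0}^{c} a^k/k!
a^7/7! = 0.447263
Σ terms (k=0..7): 1.00000 + 3.01300 + 4.53908 + 4.55875 + 3.43388 + 2.06926 + 1.03911 + 0.44726 = 20.100352
B = 0.447263/20.100352 = 0.022252

Final: 0.022252


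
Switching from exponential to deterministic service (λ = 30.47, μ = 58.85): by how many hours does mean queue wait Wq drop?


ρ = 30.47/58.85 = 0.5178
Wq(M/M/1) = ρ/(μ−λ) = 0.5178/28.38 = 0.01824 hr
Wq(M/D/1) = ρ/(2(μ−λ)) = 0.009122 hr
Savings = 0.01824 − 0.009122 = 0.009122 hr

Final: 0.009122 hr


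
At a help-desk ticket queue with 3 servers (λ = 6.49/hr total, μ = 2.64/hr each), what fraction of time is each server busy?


ρ = λ/(cμ) = 6.49/(3·2.64) = 6.49/7.92 = 0.8194

Final: 0.8194


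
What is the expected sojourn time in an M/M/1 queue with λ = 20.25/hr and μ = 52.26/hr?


W = 1/(μ−λ) = 1/(52.26 − 20.25) = 1/32.01 = 0.03124 hr

Final: 0.03124 hr


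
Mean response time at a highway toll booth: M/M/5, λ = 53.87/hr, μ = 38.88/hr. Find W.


a = 1.3855; ρ = 0.2771; P₀ = 0.249928
Lq = P₀·a^c·ρ/(c!(1−ρ)²) = 0.005640
Wq = Lq/λ = 0.005640/53.87 = 0.0001047 hr
W = Wq + 1/μ = 0.0001047 + 0.02572 = 0.02582 hr

Final: 0.02582 hr


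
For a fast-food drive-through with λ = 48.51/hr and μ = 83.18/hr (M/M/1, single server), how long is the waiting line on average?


ρ = 48.51/83.18 = 0.5832
Lq = ρ²/(1−ρ) = 0.3401/0.4168 = 0.8160

Final: 0.8160


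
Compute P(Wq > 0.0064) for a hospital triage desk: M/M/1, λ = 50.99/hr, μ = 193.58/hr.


ρ = 50.99/193.58 = 0.2634
P(Wq > t) = ρ·e^{−(μ−λ)t} = 0.2634·e^{−0.9126}
= 0.2634·0.401489 = 0.105754

Final: 0.105754


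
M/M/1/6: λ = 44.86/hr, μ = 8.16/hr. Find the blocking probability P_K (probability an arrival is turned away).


ρ = λ/μ = 44.86/8.16 = 5.4975
P_K = (1−ρ)ρ^K/(1−ρ^(K+1)) = (-4.4975·27606.710624)/(1 − 151769.244925)
= -124162.534301/-151768.244925 = 0.818106

Final: 0.818106


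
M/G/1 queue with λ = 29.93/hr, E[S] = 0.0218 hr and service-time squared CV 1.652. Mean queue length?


ρ = λ·E[S] = 29.93·0.0218 = 0.6525
Lq = ρ²(1+C_s²)/(2(1−ρ)) = 0.4257·(1+1.652)/(2·0.3475)
= 0.4257·2.6520/0.6951 = 1.62436

Final: 1.62436


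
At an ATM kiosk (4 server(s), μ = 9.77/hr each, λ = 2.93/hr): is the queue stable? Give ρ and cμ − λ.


Total capacity cμ = 4·9.77 = 39.08/hr
ρ = λ/(cμ) = 2.93/39.08 = 0.07497
Stable ⇔ ρ < 1: YES
Spare capacity = cμ − λ = 39.08 − 2.93 = 36.15/hr

Final: ρ = 0.07497; stable; margin = 36.15/hr


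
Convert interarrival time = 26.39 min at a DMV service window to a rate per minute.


λ = 1/(interarrival time) in consistent units.
1 minute = 1 min, so λ = 1/26.39 = 0.03789 per minute

Final: 0.03789 /min


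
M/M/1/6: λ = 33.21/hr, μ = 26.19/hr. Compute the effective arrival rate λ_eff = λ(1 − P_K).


ρ = 1.2680; P_K = (1−ρ)ρ^6/(1−ρ^7) = 0.260869
λ_eff = λ(1 − P_K) = 33.21·(1 − 0.260869) = 33.21·0.739131 = 24.5465 /hr

Final: 24.5465 /hr


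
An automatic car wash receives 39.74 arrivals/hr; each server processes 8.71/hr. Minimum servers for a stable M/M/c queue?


Stability requires cμ > λ ⇔ c > λ/μ.
λ/μ = 39.74/8.71 = 4.5626
Minimum integer c = ⌊4.5626⌋ + 1 = 5
Check: 5·8.71 = 43.55 > 39.74, while 4·8.71 = 34.84 ≤ 39.74

Final: 5 servers


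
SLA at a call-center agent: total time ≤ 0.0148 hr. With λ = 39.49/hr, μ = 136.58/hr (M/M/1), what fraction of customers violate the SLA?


W ~ Exponential(μ−λ) for M/M/1.
μ − λ = 136.58 − 39.49 = 97.0900
P(W > t) = e^{−(μ−λ)t} = e^{−1.4369} = 0.237656

Final: 0.237656


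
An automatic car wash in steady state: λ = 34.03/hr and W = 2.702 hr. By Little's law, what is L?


L = λW = 34.03·2.702 = 91.9491

Final: 91.9491


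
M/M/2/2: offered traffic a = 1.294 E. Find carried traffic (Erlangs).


B(2,1.294) = 0.267378 (Erlang-B)
Carried load = a(1 − B) = 1.294·(1 − 0.267378) = 1.294·0.732622 = 0.9480 E

Final: 0.9480 Erlangs


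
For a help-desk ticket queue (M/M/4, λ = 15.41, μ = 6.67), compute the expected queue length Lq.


a = λ/μ = 2.3103; ρ = a/4 = 0.5776
P₀ = 0.092210
Lq = P₀·a^c·ρ / (c!·(1−ρ)²) = 0.092210·28.49097·0.5776/(24·0.17843)
= 0.35433

Final: 0.35433


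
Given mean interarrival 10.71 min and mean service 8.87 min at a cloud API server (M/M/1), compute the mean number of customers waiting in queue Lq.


λ = 60/10.71 = 5.6022 /hr
μ = 60/8.87 = 6.7644 /hr
ρ = λ/μ = 5.6022/6.7644 = 0.8282
Lq = ρ²/(1−ρ) = 0.6859/0.1718 = 3.9925

Final: 3.9925


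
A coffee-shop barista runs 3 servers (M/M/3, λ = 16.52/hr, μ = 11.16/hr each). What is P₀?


a = λ/μ = 16.52/11.16 = 1.4803; ρ = a/c = 0.4934
Σ_{k=0}^{2} a^k/k! (terms k=0..2) = 1.00000 + 1.48029 + 1.09562 = 3.57591
Tail: a^3/(3!(1−ρ)) = 3.24368/(6·0.5066) = 1.06720
P₀ = 1/(3.57591 + 1.06720) = 1/4.64311 = 0.215373

Final: 0.215373


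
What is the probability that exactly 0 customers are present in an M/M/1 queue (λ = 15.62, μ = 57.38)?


ρ = 15.62/57.38 = 0.2722
P_n = (1−ρ)·ρ^n = (1 − 0.2722)·0.2722^0 = 0.7278·1.000000 = 0.727780

Final: 0.727780


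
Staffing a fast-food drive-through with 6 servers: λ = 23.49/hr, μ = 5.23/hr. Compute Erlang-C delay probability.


a = λ/μ = 4.4914; ρ = a/6 = 0.7486
P₀ = 0.009241 (from M/M/c formula)
C(c,a) = [a^c/(c!(1−ρ))]·P₀ = [8208.95675/(720·0.2514)]·0.009241
= 45.34521·0.009241 = 0.419048

Final: 0.419048


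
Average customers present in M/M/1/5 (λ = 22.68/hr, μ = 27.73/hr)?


ρ = 22.68/27.73 = 0.8179
L = ρ[1 − (K+1)ρ^K + Kρ^(K+1)] / [(1−ρ)(1−ρ^(K+1))]
Numerator: 0.8179·(1 − 6·0.365987 + 5·0.299336) = 0.245985
Denominator: (0.1821)·(0.700664) = 0.127600
L = 0.245985/0.127600 = 1.9278

Final: 1.9278


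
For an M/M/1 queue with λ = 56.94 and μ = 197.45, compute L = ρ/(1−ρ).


ρ = λ/μ = 56.94/197.45 = 0.2884
L = ρ/(1−ρ) = 0.2884/(1 − 0.2884) = 0.2884/0.7116 = 0.4052

Final: 0.4052


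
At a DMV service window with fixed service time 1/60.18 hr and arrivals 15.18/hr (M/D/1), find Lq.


ρ = 15.18/60.18 = 0.2522
M/D/1: Lq = ρ²/(2(1−ρ)) = 0.06363/(2·0.7478) = 0.04255

Final: 0.04255


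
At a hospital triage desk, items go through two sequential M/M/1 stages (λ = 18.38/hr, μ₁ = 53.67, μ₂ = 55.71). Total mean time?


Each node sees arrival rate λ = 18.38/hr (tandem ⇒ throughput preserved).
W₁ = 1/(μ₁−λ) = 1/(53.67−18.38) = 0.02834 hr
W₂ = 1/(μ₂−λ) = 1/(55.71−18.38) = 0.02679 hr
W_total = W₁ + W₂ = 0.02834 + 0.02679 = 0.05512 hr

Final: 0.05512 hr


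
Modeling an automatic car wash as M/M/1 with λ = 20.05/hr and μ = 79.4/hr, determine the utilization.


ρ = λ/μ = 20.05/79.4 = 0.2525

Final: 0.2525


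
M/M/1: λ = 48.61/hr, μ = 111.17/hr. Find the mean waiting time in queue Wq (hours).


ρ = 48.61/111.17 = 0.4373
Wq = ρ/(μ−λ) = 0.4373/(111.17 − 48.61) = 0.4373/62.56 = 0.006989 hr

Final: 0.006989 hr


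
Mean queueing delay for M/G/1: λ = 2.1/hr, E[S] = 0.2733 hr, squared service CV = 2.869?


ρ = λ·E[S] = 2.1·0.2733 = 0.5739
E[S²] = E[S]²(1+C_s²) = 0.2733²·(1+2.869) = 0.288987
Wq = λ·E[S²]/(2(1−ρ)) = 2.1·0.288987/(2·0.4261) = 0.71217 hr

Final: 0.71217 hr


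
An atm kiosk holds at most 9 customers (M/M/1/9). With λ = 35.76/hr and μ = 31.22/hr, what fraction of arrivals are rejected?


ρ = λ/μ = 35.76/31.22 = 1.1454
P_K = (1−ρ)ρ^K/(1−ρ^(K+1)) = (-0.1454·3.393763)/(1 − 3.887283)
= -0.493520/-2.887283 = 0.170929

Final: 0.170929


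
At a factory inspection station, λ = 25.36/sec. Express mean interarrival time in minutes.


Mean interarrival time = 1/λ = 1/25.36 second = 0.03943 second
In minutes: 0.03943 × 0.0166667 = 0.0006572 min

Final: 0.0006572 min


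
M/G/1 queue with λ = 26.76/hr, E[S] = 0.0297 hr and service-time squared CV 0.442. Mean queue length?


ρ = λ·E[S] = 26.76·0.0297 = 0.7948
Lq = ρ²(1+C_s²)/(2(1−ρ)) = 0.6317·(1+0.442)/(2·0.2052)
= 0.6317·1.4420/0.4105 = 2.21914

Final: 2.21914


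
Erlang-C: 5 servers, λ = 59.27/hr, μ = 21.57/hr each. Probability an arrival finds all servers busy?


a = λ/μ = 2.7478; ρ = a/5 = 0.5496
P₀ = 0.061522 (from M/M/c formula)
C(c,a) = [a^c/(c!(1−ρ))]·P₀ = [156.64766/(120·0.4504)]·0.061522
= 2.89805·0.061522 = 0.178295

Final: 0.178295


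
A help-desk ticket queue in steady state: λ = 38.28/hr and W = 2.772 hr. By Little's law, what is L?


L = λW = 38.28·2.772 = 106.1122

Final: 106.1122


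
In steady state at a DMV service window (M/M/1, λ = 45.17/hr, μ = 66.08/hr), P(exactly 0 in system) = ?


ρ = 45.17/66.08 = 0.6836
P_n = (1−ρ)·ρ^n = (1 − 0.6836)·0.6836^0 = 0.3164·1.000000 = 0.316435

Final: 0.316435


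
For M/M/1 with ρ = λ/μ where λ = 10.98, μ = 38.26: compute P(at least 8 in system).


ρ = 10.98/38.26 = 0.2870
P(N ≥ n) = ρ^n = 0.2870^8 = 0.00004601

Final: 0.00004601


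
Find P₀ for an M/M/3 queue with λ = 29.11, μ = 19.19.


a = λ/μ = 29.11/19.19 = 1.5169; ρ = a/c = 0.5056
Σ_{k=0}^{2} a^k/k! (terms k=0..2) = 1.00000 + 1.51694 + 1.15055 = 3.66748
Tail: a^3/(3!(1−ρ)) = 3.49061/(6·0.4944) = 1.17682
P₀ = 1/(3.66748 + 1.17682) = 1/4.84431 = 0.206428

Final: 0.206428


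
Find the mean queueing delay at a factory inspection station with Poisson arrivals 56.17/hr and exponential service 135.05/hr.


ρ = 56.17/135.05 = 0.4159
Wq = ρ/(μ−λ) = 0.4159/(135.05 − 56.17) = 0.4159/78.88 = 0.005273 hr

Final: 0.005273 hr


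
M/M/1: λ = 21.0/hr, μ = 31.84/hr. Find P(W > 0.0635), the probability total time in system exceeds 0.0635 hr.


W ~ Exponential(μ−λ) for M/M/1.
μ − λ = 31.84 − 21.0 = 10.8400
P(W > t) = e^{−(μ−λ)t} = e^{−0.6883} = 0.502409

Final: 0.502409


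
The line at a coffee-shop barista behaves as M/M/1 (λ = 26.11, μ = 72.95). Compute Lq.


ρ = 26.11/72.95 = 0.3579
Lq = ρ²/(1−ρ) = 0.1281/0.6421 = 0.1995

Final: 0.1995


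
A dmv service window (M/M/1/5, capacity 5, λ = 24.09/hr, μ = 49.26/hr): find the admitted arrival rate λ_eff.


ρ = 0.4890; P_K = (1−ρ)ρ^5/(1−ρ^6) = 0.014490
λ_eff = λ(1 − P_K) = 24.09·(1 − 0.014490) = 24.09·0.985510 = 23.7409 /hr

Final: 23.7409 /hr


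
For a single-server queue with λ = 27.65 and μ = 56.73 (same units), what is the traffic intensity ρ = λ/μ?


ρ = λ/μ = 27.65/56.73 = 0.4874

Final: 0.4874


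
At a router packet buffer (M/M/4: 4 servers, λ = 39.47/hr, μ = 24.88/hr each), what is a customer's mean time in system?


a = 1.5864; ρ = 0.3966; P₀ = 0.202119
Lq = P₀·a^c·ρ/(c!(1−ρ)²) = 0.05811
Wq = Lq/λ = 0.05811/39.47 = 0.001472 hr
W = Wq + 1/μ = 0.001472 + 0.04019 = 0.04167 hr

Final: 0.04167 hr


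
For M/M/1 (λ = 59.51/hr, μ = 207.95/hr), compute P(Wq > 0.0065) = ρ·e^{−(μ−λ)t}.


ρ = 59.51/207.95 = 0.2862
P(Wq > t) = ρ·e^{−(μ−λ)t} = 0.2862·e^{−0.9649}
= 0.2862·0.381037 = 0.109043

Final: 0.109043


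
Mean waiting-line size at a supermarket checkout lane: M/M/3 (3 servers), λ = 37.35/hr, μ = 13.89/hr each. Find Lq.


a = λ/μ = 2.6890; ρ = a/3 = 0.8963
P₀ = 0.025932
Lq = P₀·a^c·ρ / (c!·(1−ρ)²) = 0.025932·19.44308·0.8963/(6·0.01075)
= 7.00815

Final: 7.00815


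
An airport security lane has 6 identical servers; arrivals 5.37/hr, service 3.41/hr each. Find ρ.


ρ = λ/(cμ) = 5.37/(6·3.41) = 5.37/20.46 = 0.2625

Final: 0.2625


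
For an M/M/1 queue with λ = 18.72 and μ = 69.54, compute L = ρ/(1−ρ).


ρ = λ/μ = 18.72/69.54 = 0.2692
L = ρ/(1−ρ) = 0.2692/(1 − 0.2692) = 0.2692/0.7308 = 0.3684

Final: 0.3684


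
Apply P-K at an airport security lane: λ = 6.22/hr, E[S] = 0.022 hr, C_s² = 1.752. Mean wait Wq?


ρ = λ·E[S] = 6.22·0.022 = 0.1368
E[S²] = E[S]²(1+C_s²) = 0.022²·(1+1.752) = 0.001332
Wq = λ·E[S²]/(2(1−ρ)) = 6.22·0.001332/(2·0.8632) = 0.004799 hr

Final: 0.004799 hr


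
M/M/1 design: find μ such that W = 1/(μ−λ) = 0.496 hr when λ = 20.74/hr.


W = 1/(μ−λ) ⇒ μ − λ = 1/W = 1/0.496 = 2.0161
μ = λ + 1/W = 20.74 + 2.0161 = 22.7561 per hr

Final: 22.7561 /hr


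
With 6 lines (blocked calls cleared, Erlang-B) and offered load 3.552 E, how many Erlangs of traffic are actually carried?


B(6,3.552) = 0.085924 (Erlang-B)
Carried load = a(1 − B) = 3.552·(1 − 0.085924) = 3.552·0.914076 = 3.2468 E

Final: 3.2468 Erlangs


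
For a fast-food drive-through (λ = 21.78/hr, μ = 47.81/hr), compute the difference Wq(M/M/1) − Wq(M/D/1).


ρ = 21.78/47.81 = 0.4556
Wq(M/M/1) = ρ/(μ−λ) = 0.4556/26.03 = 0.01750 hr
Wq(M/D/1) = ρ/(2(μ−λ)) = 0.008751 hr
Savings = 0.01750 − 0.008751 = 0.008751 hr

Final: 0.008751 hr


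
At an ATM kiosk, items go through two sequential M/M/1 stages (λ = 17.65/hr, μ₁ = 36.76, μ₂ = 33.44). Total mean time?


Each node sees arrival rate λ = 17.65/hr (tandem ⇒ throughput preserved).
W₁ = 1/(μ₁−λ) = 1/(36.76−17.65) = 0.05233 hr
W₂ = 1/(μ₂−λ) = 1/(33.44−17.65) = 0.06333 hr
W_total = W₁ + W₂ = 0.05233 + 0.06333 = 0.11566 hr

Final: 0.11566 hr


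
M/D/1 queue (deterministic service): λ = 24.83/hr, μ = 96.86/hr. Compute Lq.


ρ = 24.83/96.86 = 0.2563
M/D/1: Lq = ρ²/(2(1−ρ)) = 0.06571/(2·0.7437) = 0.04418

Final: 0.04418


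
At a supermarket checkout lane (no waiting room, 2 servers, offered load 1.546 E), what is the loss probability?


B(c,a) = (a^c/c!) / Σ_{k=0}^{c} a^k/k!
a^2/2! = 1.195058
Σ terms (k=0..2): 1.00000 + 1.54600 + 1.19506 = 3.741058
B = 1.195058/3.741058 = 0.319444

Final: 0.319444


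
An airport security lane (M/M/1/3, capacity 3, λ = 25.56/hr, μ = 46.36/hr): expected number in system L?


ρ = 25.56/46.36 = 0.5513
L = ρ[1 − (K+1)ρ^K + Kρ^(K+1)] / [(1−ρ)(1−ρ^(K+1))]
Numerator: 0.5513·(1 − 4·0.167592 + 3·0.092400) = 0.334569
Denominator: (0.4487)·(0.907600) = 0.407206
L = 0.334569/0.407206 = 0.8216

Final: 0.8216


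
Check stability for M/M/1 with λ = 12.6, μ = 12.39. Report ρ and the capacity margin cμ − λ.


Total capacity cμ = 1·12.39 = 12.39/hr
ρ = λ/(cμ) = 12.6/12.39 = 1.0169
Stable ⇔ ρ < 1: NO
Spare capacity = cμ − λ = 12.39 − 12.6 = -0.21/hr

Final: ρ = 1.0169; unstable; margin = -0.21/hr


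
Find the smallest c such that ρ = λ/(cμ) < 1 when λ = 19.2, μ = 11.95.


Stability requires cμ > λ ⇔ c > λ/μ.
λ/μ = 19.2/11.95 = 1.6067
Minimum integer c = ⌊1.6067⌋ + 1 = 2
Check: 2·11.95 = 23.90 > 19.2, while 1·11.95 = 11.95 ≤ 19.2

Final: 2 servers


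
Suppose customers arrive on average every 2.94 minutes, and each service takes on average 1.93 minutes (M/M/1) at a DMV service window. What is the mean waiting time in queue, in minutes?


λ = 60/2.94 = 20.4082 /hr
μ = 60/1.93 = 31.0881 /hr
ρ = λ/μ = 20.4082/31.0881 = 0.6565
Wq = ρ/(μ−λ) = 0.6565/(31.0881−20.4082) = 0.06147 hr
In minutes: 0.06147·60 = 3.688 min

Final: 3.688 min


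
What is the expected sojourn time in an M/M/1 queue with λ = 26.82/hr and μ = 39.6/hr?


W = 1/(μ−λ) = 1/(39.6 − 26.82) = 1/12.78 = 0.07825 hr

Final: 0.07825 hr


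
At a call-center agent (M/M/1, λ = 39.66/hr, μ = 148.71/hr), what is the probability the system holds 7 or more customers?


ρ = 39.66/148.71 = 0.2667
P(N ≥ n) = ρ^n = 0.2667^7 = 0.00009596

Final: 0.00009596


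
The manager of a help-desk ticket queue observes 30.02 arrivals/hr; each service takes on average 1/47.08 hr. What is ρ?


ρ = λ/μ = 30.02/47.08 = 0.6376

Final: 0.6376


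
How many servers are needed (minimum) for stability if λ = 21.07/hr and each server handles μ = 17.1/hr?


Stability requires cμ > λ ⇔ c > λ/μ.
λ/μ = 21.07/17.1 = 1.2322
Minimum integer c = ⌊1.2322⌋ + 1 = 2
Check: 2·17.1 = 34.20 > 21.07, while 1·17.1 = 17.10 ≤ 21.07

Final: 2 servers


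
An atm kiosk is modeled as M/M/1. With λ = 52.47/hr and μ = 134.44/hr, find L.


ρ = λ/μ = 52.47/134.44 = 0.3903
L = ρ/(1−ρ) = 0.3903/(1 − 0.3903) = 0.3903/0.6097 = 0.6401

Final: 0.6401


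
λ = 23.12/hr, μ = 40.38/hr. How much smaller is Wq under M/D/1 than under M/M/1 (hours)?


ρ = 23.12/40.38 = 0.5726
Wq(M/M/1) = ρ/(μ−λ) = 0.5726/17.26 = 0.03317 hr
Wq(M/D/1) = ρ/(2(μ−λ)) = 0.01659 hr
Savings = 0.03317 − 0.01659 = 0.01659 hr

Final: 0.01659 hr


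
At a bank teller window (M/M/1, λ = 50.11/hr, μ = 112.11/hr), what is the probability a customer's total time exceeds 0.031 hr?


W ~ Exponential(μ−λ) for M/M/1.
μ − λ = 112.11 − 50.11 = 62.0000
P(W > t) = e^{−(μ−λ)t} = e^{−1.9220} = 0.146314

Final: 0.146314


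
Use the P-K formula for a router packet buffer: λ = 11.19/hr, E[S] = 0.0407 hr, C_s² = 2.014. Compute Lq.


ρ = λ·E[S] = 11.19·0.0407 = 0.4554
Lq = ρ²(1+C_s²)/(2(1−ρ)) = 0.2074·(1+2.014)/(2·0.5446)
= 0.2074·3.0140/1.0891 = 0.57400

Final: 0.57400


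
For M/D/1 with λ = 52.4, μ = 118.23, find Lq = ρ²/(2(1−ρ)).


ρ = 52.4/118.23 = 0.4432
M/D/1: Lq = ρ²/(2(1−ρ)) = 0.1964/(2·0.5568) = 0.17639

Final: 0.17639


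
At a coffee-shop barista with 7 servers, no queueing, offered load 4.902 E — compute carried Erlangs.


B(7,4.902) = 0.114403 (Erlang-B)
Carried load = a(1 − B) = 4.902·(1 − 0.114403) = 4.902·0.885597 = 4.3412 E

Final: 4.3412 Erlangs


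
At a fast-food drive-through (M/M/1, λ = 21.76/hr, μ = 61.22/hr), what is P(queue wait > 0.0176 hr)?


ρ = 21.76/61.22 = 0.3554
P(Wq > t) = ρ·e^{−(μ−λ)t} = 0.3554·e^{−0.6945}
= 0.3554·0.499326 = 0.177480

Final: 0.177480


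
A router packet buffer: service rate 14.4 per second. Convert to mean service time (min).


Mean service time = 1/μ = 1/14.4 second = 0.06944 second
In minutes: 0.06944 × 0.0166667 = 0.001157 min

Final: 0.001157 min


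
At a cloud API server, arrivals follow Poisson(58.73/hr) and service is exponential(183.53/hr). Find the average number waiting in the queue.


ρ = 58.73/183.53 = 0.3200
Lq = ρ²/(1−ρ) = 0.1024/0.6800 = 0.1506

Final: 0.1506


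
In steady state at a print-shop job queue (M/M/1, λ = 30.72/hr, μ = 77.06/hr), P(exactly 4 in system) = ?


ρ = 30.72/77.06 = 0.3987
P_n = (1−ρ)·ρ^n = (1 − 0.3987)·0.3987^4 = 0.6013·0.025256 = 0.015188

Final: 0.015188


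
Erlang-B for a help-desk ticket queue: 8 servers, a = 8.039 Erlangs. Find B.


B(c,a) = (a^c/c!) / Σ_{k=0}^{c} a^k/k!
a^8/8! = 432.609155
Σ terms (k=0..8): 1.00000 + 8.03900 + 32.31276 + 86.58743 + 174.01908 + 279.78788 + 374.86913 + 430.51042 + 432.60915 = 1819.734849
B = 432.609155/1819.734849 = 0.237732

Final: 0.237732


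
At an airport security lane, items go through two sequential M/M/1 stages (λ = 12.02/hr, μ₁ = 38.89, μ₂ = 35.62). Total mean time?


Each node sees arrival rate λ = 12.02/hr (tandem ⇒ throughput preserved).
W₁ = 1/(μ₁−λ) = 1/(38.89−12.02) = 0.03722 hr
W₂ = 1/(μ₂−λ) = 1/(35.62−12.02) = 0.04237 hr
W_total = W₁ + W₂ = 0.03722 + 0.04237 = 0.07959 hr

Final: 0.07959 hr


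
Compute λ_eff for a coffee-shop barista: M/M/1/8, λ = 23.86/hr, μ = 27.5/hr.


ρ = 0.8676; P_K = (1−ρ)ρ^8/(1−ρ^9) = 0.058927
λ_eff = λ(1 − P_K) = 23.86·(1 − 0.058927) = 23.86·0.941073 = 22.4540 /hr

Final: 22.4540 /hr


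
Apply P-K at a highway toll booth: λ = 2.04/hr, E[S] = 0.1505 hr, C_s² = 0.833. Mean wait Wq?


ρ = λ·E[S] = 2.04·0.1505 = 0.3070
E[S²] = E[S]²(1+C_s²) = 0.1505²·(1+0.833) = 0.041518
Wq = λ·E[S²]/(2(1−ρ)) = 2.04·0.041518/(2·0.6930) = 0.06111 hr

Final: 0.06111 hr


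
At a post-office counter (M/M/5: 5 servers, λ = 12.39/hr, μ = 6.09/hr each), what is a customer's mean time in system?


a = 2.0345; ρ = 0.4069; P₀ = 0.129683
Lq = P₀·a^c·ρ/(c!(1−ρ)²) = 0.04357
Wq = Lq/λ = 0.04357/12.39 = 0.003517 hr
W = Wq + 1/μ = 0.003517 + 0.16420 = 0.16772 hr

Final: 0.16772 hr


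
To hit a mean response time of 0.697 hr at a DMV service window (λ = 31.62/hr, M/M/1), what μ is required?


W = 1/(μ−λ) ⇒ μ − λ = 1/W = 1/0.697 = 1.4347
μ = λ + 1/W = 31.62 + 1.4347 = 33.0547 per hr

Final: 33.0547 /hr


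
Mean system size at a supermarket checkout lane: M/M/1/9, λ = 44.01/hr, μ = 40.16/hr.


ρ = 44.01/40.16 = 1.0959
L = ρ[1 − (K+1)ρ^K + Kρ^(K+1)] / [(1−ρ)(1−ρ^(K+1))]
Numerator: 1.0959·(1 − 10·2.279392 + 9·2.497909) = 0.753150
Denominator: (-0.09587)·(-1.497909) = 0.143599
L = 0.753150/0.143599 = 5.2448

Final: 5.2448


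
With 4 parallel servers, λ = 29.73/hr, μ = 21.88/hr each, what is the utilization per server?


ρ = λ/(cμ) = 29.73/(4·21.88) = 29.73/87.52 = 0.3397

Final: 0.3397


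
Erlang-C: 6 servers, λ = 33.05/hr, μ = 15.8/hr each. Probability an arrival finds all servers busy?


a = λ/μ = 2.0918; ρ = a/6 = 0.3486
P₀ = 0.123228 (from M/M/c formula)
C(c,a) = [a^c/(c!(1−ρ))]·P₀ = [83.76957/(720·0.6514)]·0.123228
= 0.17862·0.123228 = 0.022011

Final: 0.022011


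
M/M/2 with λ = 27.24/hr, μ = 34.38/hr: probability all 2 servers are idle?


a = λ/μ = 27.24/34.38 = 0.7923; ρ = a/c = 0.3962
Σ_{k=0}^{1} a^k/k! (terms k=0..1) = 1.00000 + 0.79232 = 1.79232
Tail: a^2/(2!(1−ρ)) = 0.62777/(2·0.6038) = 0.51982
P₀ = 1/(1.79232 + 0.51982) = 1/2.31214 = 0.432500

Final: 0.432500


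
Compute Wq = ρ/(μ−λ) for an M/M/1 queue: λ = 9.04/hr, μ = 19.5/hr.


ρ = 9.04/19.5 = 0.4636
Wq = ρ/(μ−λ) = 0.4636/(19.5 − 9.04) = 0.4636/10.46 = 0.04432 hr

Final: 0.04432 hr


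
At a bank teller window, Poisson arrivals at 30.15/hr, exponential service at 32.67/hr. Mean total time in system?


W = 1/(μ−λ) = 1/(32.67 − 30.15) = 1/2.52 = 0.3968 hr

Final: 0.3968 hr


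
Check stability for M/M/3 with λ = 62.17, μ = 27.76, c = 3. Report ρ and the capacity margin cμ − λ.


Total capacity cμ = 3·27.76 = 83.28/hr
ρ = λ/(cμ) = 62.17/83.28 = 0.7465
Stable ⇔ ρ < 1: YES
Spare capacity = cμ − λ = 83.28 − 62.17 = 21.11/hr

Final: ρ = 0.7465; stable; margin = 21.11/hr


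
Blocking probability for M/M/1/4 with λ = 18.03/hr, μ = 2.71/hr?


ρ = λ/μ = 18.03/2.71 = 6.6531
P_K = (1−ρ)ρ^K/(1−ρ^(K+1)) = (-5.6531·1959.321677)/(1 − 13035.634628)
= -11076.312950/-13034.634628 = 0.849760

Final: 0.849760


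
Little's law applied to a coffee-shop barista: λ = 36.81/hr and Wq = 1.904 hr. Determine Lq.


Lq = λWq = 36.81·1.904 = 70.0862

Final: 70.0862


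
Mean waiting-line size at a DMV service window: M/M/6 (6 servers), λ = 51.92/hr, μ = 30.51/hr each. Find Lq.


a = λ/μ = 1.7017; ρ = a/6 = 0.2836
P₀ = 0.182266
Lq = P₀·a^c·ρ / (c!·(1−ρ)²) = 0.182266·24.28594·0.2836/(720·0.51320)
= 0.003398

Final: 0.003398


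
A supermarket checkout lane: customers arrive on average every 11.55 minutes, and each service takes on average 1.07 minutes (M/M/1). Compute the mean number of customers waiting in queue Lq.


λ = 60/11.55 = 5.1948 /hr
μ = 60/1.07 = 56.0748 /hr
ρ = λ/μ = 5.1948/56.0748 = 0.09264
Lq = ρ²/(1−ρ) = 0.008582/0.9074 = 0.009459

Final: 0.009459


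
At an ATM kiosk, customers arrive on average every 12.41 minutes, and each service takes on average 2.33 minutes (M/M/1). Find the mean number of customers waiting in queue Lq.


λ = 60/12.41 = 4.8348 /hr
μ = 60/2.33 = 25.7511 /hr
ρ = λ/μ = 4.8348/25.7511 = 0.1878
Lq = ρ²/(1−ρ) = 0.03525/0.8122 = 0.04340

Final: 0.04340


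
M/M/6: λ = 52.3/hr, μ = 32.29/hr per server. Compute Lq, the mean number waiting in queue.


a = λ/μ = 1.6197; ρ = a/6 = 0.2699
P₀ = 0.197879
Lq = P₀·a^c·ρ / (c!·(1−ρ)²) = 0.197879·18.05518·0.2699/(720·0.53297)
= 0.002513

Final: 0.002513


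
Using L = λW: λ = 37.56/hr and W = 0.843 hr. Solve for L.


L = λW = 37.56·0.843 = 31.6631

Final: 31.6631


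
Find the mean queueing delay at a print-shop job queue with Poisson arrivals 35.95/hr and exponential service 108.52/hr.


ρ = 35.95/108.52 = 0.3313
Wq = ρ/(μ−λ) = 0.3313/(108.52 − 35.95) = 0.3313/72.57 = 0.004565 hr

Final: 0.004565 hr


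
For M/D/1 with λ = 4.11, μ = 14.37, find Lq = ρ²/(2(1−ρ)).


ρ = 4.11/14.37 = 0.2860
M/D/1: Lq = ρ²/(2(1−ρ)) = 0.08180/(2·0.7140) = 0.05729

Final: 0.05729


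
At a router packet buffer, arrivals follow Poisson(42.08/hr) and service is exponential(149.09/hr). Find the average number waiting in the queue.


ρ = 42.08/149.09 = 0.2822
Lq = ρ²/(1−ρ) = 0.07966/0.7178 = 0.1110

Final: 0.1110


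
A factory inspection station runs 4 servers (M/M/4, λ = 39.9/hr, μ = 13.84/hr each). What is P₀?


a = λ/μ = 39.9/13.84 = 2.8829; ρ = a/c = 0.7207
Σ_{k=0}^{3} a^k/k! (terms k=0..3) = 1.00000 + 2.88295 + 4.15569 + 3.99355 = 12.03219
Tail: a^4/(4!(1−ρ)) = 69.07919/(24·0.2793) = 10.30677
P₀ = 1/(12.03219 + 10.30677) = 1/22.33896 = 0.044765

Final: 0.044765


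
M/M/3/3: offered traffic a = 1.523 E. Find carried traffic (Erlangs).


B(3,1.523) = 0.137836 (Erlang-B)
Carried load = a(1 − B) = 1.523·(1 − 0.137836) = 1.523·0.862164 = 1.3131 E

Final: 1.3131 Erlangs


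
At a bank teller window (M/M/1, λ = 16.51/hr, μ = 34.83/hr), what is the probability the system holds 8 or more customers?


ρ = 16.51/34.83 = 0.4740
P(N ≥ n) = ρ^n = 0.4740^8 = 0.002549

Final: 0.002549


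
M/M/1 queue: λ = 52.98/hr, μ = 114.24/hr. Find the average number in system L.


ρ = λ/μ = 52.98/114.24 = 0.4638
L = ρ/(1−ρ) = 0.4638/(1 − 0.4638) = 0.4638/0.5362 = 0.8648

Final: 0.8648


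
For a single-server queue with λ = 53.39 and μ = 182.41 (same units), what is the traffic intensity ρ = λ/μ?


ρ = λ/μ = 53.39/182.41 = 0.2927

Final: 0.2927


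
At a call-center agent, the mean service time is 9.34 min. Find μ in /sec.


μ = 1/(service time) in consistent units.
1 second = 0.0166667 min, so μ = 0.0166667/9.34 = 0.001784 per second

Final: 0.001784 /sec


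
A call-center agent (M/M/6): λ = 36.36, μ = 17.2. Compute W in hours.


a = 2.1140; ρ = 0.3523; P₀ = 0.120510
Lq = P₀·a^c·ρ/(c!(1−ρ)²) = 0.01255
Wq = Lq/λ = 0.01255/36.36 = 0.0003450 hr
W = Wq + 1/μ = 0.0003450 + 0.05814 = 0.05848 hr

Final: 0.05848 hr
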